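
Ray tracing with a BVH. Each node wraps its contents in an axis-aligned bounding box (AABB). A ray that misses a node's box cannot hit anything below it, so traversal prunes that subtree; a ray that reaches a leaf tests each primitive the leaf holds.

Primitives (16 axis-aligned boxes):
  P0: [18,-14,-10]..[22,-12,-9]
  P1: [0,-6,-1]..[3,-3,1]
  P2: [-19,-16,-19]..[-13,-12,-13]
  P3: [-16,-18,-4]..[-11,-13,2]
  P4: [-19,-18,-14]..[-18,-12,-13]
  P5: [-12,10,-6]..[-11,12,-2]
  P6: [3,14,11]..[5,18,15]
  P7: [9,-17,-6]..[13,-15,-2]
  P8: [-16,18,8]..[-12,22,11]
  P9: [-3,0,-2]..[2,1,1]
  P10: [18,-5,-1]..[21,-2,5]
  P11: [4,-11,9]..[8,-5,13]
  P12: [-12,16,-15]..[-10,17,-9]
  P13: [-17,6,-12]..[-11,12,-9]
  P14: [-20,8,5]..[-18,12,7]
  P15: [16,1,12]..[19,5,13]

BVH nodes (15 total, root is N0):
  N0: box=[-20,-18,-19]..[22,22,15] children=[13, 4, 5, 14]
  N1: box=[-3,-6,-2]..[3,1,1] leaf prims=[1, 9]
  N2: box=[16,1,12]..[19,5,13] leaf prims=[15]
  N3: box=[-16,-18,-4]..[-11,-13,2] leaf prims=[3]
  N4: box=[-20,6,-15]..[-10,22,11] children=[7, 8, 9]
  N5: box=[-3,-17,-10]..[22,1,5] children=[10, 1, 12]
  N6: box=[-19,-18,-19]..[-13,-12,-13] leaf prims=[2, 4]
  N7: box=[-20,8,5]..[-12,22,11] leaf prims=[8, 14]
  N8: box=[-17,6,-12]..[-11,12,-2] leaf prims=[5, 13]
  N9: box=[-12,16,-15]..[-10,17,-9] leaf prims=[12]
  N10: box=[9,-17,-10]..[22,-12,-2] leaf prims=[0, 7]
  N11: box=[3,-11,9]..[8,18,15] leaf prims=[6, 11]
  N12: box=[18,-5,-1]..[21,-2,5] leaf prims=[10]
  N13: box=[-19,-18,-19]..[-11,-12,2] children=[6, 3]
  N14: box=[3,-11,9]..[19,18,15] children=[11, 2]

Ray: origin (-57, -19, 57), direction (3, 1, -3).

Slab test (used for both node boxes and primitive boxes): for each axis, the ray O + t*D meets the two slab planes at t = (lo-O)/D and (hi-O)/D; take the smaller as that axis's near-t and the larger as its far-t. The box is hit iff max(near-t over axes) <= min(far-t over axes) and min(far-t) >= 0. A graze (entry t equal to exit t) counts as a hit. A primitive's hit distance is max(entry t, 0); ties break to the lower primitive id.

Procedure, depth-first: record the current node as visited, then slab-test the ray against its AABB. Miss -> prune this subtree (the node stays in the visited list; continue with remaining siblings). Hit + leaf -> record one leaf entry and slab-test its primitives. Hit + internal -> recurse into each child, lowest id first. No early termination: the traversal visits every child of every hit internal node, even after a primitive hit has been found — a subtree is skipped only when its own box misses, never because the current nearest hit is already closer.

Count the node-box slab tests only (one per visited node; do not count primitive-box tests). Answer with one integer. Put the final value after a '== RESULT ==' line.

Walk:
N0 x:[37/3,79/3] y:[1,41] z:[14,76/3] -> hit [14,76/3], descend [4, 5, 13, 14]
  N4 x:[37/3,47/3] y:[25,41] z:[46/3,24] -> miss, prune
  N5 x:[18,79/3] y:[2,20] z:[52/3,67/3] -> hit [18,20], descend [1, 10, 12]
    N1 x:[18,20] y:[13,20] z:[56/3,59/3] -> hit [56/3,59/3] leaf, test {P1(miss), P9@t=19}
    N10 x:[22,79/3] y:[2,7] z:[59/3,67/3] -> miss, prune
    N12 x:[25,26] y:[14,17] z:[52/3,58/3] -> miss, prune
  N13 x:[38/3,46/3] y:[1,7] z:[55/3,76/3] -> miss, prune
  N14 x:[20,76/3] y:[8,37] z:[14,16] -> miss, prune

Visited [0, 4, 5, 1, 10, 12, 13, 14]. Tests: 8 box, 1 leaf. Nearest: P9.

== RESULT ==
8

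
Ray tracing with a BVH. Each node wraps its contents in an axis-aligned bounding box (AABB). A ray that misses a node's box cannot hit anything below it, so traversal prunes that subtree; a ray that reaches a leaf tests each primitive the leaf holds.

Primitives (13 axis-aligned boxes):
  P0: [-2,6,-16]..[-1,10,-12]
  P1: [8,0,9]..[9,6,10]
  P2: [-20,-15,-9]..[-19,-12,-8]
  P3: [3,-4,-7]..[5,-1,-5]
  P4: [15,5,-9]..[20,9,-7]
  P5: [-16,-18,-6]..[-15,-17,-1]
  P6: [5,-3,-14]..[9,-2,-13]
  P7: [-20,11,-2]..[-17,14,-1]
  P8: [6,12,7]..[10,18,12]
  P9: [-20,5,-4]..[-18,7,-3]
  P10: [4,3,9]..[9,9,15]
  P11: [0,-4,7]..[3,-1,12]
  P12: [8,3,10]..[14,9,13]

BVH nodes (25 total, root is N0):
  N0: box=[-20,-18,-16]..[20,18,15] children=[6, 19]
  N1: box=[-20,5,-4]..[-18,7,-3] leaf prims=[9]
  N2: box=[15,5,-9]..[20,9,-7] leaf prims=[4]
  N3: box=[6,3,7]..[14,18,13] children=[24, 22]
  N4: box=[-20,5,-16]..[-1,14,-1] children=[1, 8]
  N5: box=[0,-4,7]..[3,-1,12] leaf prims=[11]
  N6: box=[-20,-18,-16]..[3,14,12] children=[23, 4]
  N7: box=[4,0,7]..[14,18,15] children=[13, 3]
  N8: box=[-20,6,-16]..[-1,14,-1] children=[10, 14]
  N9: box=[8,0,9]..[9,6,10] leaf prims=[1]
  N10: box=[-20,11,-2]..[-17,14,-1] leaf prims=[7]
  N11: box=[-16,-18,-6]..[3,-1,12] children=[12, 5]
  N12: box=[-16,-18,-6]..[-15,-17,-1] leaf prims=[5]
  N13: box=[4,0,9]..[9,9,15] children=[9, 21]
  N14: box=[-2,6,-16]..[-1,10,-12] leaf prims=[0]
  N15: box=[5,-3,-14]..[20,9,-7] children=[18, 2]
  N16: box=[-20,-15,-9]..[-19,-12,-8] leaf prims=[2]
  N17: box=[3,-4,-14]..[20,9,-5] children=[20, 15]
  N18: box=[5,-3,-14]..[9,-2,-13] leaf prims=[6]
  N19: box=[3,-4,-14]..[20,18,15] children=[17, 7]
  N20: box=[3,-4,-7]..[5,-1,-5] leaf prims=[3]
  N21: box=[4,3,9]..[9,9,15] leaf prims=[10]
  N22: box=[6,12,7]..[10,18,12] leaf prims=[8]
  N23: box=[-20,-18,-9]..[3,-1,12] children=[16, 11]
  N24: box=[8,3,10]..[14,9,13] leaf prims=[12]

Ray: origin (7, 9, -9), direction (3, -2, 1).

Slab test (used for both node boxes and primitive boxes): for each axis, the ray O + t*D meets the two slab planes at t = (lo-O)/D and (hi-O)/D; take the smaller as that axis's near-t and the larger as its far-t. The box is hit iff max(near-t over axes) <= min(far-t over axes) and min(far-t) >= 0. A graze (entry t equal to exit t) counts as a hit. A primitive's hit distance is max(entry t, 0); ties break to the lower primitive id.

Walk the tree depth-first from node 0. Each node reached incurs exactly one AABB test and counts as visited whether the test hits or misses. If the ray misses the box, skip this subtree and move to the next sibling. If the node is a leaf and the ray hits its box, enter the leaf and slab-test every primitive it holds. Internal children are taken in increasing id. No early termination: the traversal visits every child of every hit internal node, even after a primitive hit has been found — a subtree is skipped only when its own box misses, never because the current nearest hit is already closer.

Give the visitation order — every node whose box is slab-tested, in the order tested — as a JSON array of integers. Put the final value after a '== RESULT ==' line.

Trace the traversal:
N0 x:[-9,13/3] y:[-9/2,27/2] z:[-7,24] -> hit [-9/2,13/3], descend [6, 19]
  N6 x:[-9,-4/3] y:[-5/2,27/2] z:[-7,21] -> miss, prune
  N19 x:[-4/3,13/3] y:[-9/2,13/2] z:[-5,24] -> hit [-4/3,13/3], descend [7, 17]
    N7 x:[-1,7/3] y:[-9/2,9/2] z:[16,24] -> miss, prune
    N17 x:[-4/3,13/3] y:[0,13/2] z:[-5,4] -> hit [0,4], descend [15, 20]
      N15 x:[-2/3,13/3] y:[0,6] z:[-5,2] -> hit [0,2], descend [2, 18]
        N2 x:[8/3,13/3] y:[0,2] z:[0,2] -> miss, prune
        N18 x:[-2/3,2/3] y:[11/2,6] z:[-5,-4] -> miss, prune
      N20 x:[-4/3,-2/3] y:[5,13/2] z:[2,4] -> miss, prune

Summary -> nodes [0, 6, 19, 7, 17, 15, 2, 18, 20]; box-tests=9; leaf-entries=0; first=miss

== RESULT ==
[0, 6, 19, 7, 17, 15, 2, 18, 20]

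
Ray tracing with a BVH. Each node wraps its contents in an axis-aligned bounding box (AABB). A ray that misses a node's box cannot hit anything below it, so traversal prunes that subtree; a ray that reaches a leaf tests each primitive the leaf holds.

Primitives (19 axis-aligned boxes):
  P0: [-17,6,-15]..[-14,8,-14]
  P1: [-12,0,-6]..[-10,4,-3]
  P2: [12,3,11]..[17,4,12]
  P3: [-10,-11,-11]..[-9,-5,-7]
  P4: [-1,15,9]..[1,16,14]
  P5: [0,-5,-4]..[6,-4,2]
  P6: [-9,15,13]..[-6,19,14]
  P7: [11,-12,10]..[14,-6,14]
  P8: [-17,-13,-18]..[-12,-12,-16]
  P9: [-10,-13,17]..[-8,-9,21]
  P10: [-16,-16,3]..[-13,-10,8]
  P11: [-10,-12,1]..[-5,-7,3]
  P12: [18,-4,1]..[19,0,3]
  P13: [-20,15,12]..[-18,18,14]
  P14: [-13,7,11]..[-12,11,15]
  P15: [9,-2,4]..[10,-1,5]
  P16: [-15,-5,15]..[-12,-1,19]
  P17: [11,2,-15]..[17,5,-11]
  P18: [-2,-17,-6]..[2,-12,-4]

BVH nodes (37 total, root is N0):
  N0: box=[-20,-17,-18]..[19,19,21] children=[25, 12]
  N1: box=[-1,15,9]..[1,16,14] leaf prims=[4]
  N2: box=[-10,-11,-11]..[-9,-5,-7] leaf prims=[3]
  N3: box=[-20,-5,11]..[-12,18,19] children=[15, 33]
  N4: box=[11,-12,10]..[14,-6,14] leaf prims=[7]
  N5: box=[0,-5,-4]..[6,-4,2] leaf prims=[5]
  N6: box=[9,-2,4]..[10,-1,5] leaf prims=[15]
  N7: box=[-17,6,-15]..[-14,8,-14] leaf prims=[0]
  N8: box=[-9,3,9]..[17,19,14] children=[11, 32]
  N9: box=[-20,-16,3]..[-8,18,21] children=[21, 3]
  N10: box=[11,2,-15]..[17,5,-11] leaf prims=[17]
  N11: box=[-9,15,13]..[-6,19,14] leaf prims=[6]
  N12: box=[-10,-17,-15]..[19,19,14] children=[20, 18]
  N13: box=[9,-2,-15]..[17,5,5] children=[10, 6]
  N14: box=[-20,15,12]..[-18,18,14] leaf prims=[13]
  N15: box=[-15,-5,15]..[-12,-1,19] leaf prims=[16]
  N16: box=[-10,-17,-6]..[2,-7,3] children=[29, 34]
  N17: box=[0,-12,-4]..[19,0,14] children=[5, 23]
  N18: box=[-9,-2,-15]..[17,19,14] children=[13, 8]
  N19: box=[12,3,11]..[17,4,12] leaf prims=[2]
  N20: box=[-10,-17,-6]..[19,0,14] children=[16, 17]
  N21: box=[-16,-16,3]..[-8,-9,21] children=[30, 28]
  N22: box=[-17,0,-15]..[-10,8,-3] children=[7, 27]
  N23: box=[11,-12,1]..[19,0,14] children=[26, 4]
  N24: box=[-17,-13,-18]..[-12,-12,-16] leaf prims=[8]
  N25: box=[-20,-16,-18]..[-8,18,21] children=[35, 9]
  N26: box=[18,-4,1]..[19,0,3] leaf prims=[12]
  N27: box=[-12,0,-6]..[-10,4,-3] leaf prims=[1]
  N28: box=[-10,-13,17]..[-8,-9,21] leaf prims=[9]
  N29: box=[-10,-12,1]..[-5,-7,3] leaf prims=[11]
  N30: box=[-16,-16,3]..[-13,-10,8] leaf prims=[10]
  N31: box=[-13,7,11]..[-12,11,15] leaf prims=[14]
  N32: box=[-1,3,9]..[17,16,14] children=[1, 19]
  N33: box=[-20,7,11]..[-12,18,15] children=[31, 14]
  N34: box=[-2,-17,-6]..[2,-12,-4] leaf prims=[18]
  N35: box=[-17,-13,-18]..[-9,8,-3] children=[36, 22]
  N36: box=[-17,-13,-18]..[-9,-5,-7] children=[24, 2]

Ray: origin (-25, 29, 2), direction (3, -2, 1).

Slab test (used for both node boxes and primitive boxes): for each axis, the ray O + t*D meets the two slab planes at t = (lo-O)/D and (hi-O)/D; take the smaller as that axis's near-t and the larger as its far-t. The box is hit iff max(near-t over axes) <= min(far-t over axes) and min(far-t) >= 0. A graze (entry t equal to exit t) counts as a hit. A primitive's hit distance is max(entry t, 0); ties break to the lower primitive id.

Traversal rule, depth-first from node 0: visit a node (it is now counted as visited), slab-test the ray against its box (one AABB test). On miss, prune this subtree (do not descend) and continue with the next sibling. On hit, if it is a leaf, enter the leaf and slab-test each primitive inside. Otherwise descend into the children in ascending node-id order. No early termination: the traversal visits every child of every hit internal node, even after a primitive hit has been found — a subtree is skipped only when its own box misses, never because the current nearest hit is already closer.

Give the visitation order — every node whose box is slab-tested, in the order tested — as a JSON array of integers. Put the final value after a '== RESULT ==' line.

Traverse from the root:
N0 x:[5/3,44/3] y:[5,23] z:[-20,19] -> hit [5,44/3], descend [12, 25]
  N12 x:[5,44/3] y:[5,23] z:[-17,12] -> hit [5,12], descend [18, 20]
    N18 x:[16/3,14] y:[5,31/2] z:[-17,12] -> hit [16/3,12], descend [8, 13]
      N8 x:[16/3,14] y:[5,13] z:[7,12] -> hit [7,12], descend [11, 32]
        N11 x:[16/3,19/3] y:[5,7] z:[11,12] -> miss, prune
        N32 x:[8,14] y:[13/2,13] z:[7,12] -> hit [8,12], descend [1, 19]
          N1 x:[8,26/3] y:[13/2,7] z:[7,12] -> miss, prune
          N19 x:[37/3,14] y:[25/2,13] z:[9,10] -> miss, prune
      N13 x:[34/3,14] y:[12,31/2] z:[-17,3] -> miss, prune
    N20 x:[5,44/3] y:[29/2,23] z:[-8,12] -> miss, prune
  N25 x:[5/3,17/3] y:[11/2,45/2] z:[-20,19] -> hit [11/2,17/3], descend [9, 35]
    N9 x:[5/3,17/3] y:[11/2,45/2] z:[1,19] -> hit [11/2,17/3], descend [3, 21]
      N3 x:[5/3,13/3] y:[11/2,17] z:[9,17] -> miss, prune
      N21 x:[3,17/3] y:[19,45/2] z:[1,19] -> miss, prune
    N35 x:[8/3,16/3] y:[21/2,21] z:[-20,-5] -> miss, prune

15 AABB tests over nodes [0, 12, 18, 8, 11, 32, 1, 19, 13, 20, 25, 9, 3, 21, 35]; 0 leaves entered; closest miss.

== RESULT ==
[0, 12, 18, 8, 11, 32, 1, 19, 13, 20, 25, 9, 3, 21, 35]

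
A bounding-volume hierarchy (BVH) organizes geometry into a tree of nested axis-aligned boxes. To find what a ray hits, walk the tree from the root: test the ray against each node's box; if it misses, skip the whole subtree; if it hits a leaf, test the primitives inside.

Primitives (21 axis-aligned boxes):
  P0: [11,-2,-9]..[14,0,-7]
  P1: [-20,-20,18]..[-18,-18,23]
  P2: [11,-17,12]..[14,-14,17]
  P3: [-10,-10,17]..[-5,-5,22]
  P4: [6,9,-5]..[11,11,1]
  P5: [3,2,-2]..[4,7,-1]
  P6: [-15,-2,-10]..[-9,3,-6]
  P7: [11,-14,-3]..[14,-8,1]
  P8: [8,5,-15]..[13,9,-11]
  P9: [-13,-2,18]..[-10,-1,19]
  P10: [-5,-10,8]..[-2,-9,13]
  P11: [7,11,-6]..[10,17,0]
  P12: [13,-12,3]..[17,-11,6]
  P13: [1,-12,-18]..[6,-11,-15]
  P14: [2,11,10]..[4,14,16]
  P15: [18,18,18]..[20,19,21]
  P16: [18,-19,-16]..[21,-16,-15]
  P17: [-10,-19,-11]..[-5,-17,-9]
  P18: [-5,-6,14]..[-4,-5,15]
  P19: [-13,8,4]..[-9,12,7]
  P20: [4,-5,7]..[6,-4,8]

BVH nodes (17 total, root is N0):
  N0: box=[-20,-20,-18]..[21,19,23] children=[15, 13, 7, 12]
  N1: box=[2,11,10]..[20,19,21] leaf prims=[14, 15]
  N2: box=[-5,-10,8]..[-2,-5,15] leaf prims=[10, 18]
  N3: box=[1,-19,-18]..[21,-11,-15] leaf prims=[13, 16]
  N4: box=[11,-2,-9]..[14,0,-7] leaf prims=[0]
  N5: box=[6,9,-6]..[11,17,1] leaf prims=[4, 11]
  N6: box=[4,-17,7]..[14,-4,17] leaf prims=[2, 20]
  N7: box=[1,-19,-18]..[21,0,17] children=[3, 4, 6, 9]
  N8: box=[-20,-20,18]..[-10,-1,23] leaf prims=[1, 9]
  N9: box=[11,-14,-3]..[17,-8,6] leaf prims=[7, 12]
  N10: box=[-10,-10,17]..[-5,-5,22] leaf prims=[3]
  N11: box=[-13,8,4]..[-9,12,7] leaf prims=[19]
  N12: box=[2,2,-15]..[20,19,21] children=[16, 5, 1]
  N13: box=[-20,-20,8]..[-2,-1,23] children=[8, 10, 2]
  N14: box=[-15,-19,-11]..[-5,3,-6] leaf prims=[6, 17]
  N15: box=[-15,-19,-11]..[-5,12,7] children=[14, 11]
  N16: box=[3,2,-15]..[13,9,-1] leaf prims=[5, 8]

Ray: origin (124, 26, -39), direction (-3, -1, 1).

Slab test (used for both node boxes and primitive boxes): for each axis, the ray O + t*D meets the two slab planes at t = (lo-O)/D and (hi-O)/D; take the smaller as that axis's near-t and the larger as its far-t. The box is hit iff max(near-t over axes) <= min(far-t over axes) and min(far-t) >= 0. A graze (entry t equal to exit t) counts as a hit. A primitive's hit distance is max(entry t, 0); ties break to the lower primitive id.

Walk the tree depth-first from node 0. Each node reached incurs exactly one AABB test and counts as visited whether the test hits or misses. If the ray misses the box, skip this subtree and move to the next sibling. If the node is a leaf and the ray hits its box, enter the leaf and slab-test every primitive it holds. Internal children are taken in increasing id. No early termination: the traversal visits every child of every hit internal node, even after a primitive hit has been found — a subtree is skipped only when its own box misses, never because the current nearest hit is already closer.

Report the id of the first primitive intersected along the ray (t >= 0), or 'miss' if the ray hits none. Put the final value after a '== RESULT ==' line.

Trace the traversal:
N0 x:[103/3,48] y:[7,46] z:[21,62] -> hit [103/3,46], descend [7, 12, 13, 15]
  N7 x:[103/3,41] y:[26,45] z:[21,56] -> hit [103/3,41], descend [3, 4, 6, 9]
    N3 x:[103/3,41] y:[37,45] z:[21,24] -> miss, prune
    N4 x:[110/3,113/3] y:[26,28] z:[30,32] -> miss, prune
    N6 x:[110/3,40] y:[30,43] z:[46,56] -> miss, prune
    N9 x:[107/3,113/3] y:[34,40] z:[36,45] -> hit [36,113/3] leaf, test {P7@t=110/3, P12(miss)}
  N12 x:[104/3,122/3] y:[7,24] z:[24,60] -> miss, prune
  N13 x:[42,48] y:[27,46] z:[47,62] -> miss, prune
  N15 x:[43,139/3] y:[14,45] z:[28,46] -> hit [43,45], descend [11, 14]
    N11 x:[133/3,137/3] y:[14,18] z:[43,46] -> miss, prune
    N14 x:[43,139/3] y:[23,45] z:[28,33] -> miss, prune

Summary -> nodes [0, 7, 3, 4, 6, 9, 12, 13, 15, 11, 14]; box-tests=11; leaf-entries=1; first=P7

== RESULT ==
7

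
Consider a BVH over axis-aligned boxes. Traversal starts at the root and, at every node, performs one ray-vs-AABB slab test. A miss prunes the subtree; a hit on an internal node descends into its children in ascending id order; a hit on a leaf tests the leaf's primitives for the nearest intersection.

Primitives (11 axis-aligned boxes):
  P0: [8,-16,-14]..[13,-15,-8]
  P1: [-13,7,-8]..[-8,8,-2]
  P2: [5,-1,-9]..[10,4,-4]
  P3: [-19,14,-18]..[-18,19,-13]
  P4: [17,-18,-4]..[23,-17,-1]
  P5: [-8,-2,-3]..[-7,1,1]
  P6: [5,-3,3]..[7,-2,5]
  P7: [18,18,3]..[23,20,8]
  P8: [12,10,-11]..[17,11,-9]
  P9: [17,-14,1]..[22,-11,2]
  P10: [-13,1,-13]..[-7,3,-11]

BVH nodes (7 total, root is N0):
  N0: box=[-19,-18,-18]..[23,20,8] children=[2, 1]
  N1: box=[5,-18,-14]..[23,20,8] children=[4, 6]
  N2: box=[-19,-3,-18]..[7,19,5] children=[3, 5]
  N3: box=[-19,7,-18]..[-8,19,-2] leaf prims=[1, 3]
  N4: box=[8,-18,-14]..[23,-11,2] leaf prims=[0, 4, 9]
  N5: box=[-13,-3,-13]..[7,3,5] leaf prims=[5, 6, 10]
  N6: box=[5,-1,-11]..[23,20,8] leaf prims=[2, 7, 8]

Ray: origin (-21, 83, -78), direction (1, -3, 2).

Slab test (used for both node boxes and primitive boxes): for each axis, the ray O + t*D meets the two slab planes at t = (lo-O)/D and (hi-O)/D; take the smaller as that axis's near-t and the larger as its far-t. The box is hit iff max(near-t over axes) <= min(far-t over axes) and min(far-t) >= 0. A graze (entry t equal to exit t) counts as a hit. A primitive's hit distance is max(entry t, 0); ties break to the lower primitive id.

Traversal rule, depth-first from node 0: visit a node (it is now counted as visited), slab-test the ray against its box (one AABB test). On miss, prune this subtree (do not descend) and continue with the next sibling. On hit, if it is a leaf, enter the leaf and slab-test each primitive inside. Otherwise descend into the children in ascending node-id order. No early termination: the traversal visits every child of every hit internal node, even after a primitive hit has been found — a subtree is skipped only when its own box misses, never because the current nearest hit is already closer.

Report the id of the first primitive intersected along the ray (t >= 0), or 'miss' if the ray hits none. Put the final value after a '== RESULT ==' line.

Walk:
N0 x:[2,44] y:[21,101/3] z:[30,43] -> hit [30,101/3], descend [1, 2]
  N1 x:[26,44] y:[21,101/3] z:[32,43] -> hit [32,101/3], descend [4, 6]
    N4 x:[29,44] y:[94/3,101/3] z:[32,40] -> hit [32,101/3] leaf, test {P0@t=98/3, P4(miss), P9(miss)}
    N6 x:[26,44] y:[21,28] z:[67/2,43] -> miss, prune
  N2 x:[2,28] y:[64/3,86/3] z:[30,83/2] -> miss, prune

5 AABB tests over nodes [0, 1, 4, 6, 2]; 1 leaf entered; closest P0.

== RESULT ==
0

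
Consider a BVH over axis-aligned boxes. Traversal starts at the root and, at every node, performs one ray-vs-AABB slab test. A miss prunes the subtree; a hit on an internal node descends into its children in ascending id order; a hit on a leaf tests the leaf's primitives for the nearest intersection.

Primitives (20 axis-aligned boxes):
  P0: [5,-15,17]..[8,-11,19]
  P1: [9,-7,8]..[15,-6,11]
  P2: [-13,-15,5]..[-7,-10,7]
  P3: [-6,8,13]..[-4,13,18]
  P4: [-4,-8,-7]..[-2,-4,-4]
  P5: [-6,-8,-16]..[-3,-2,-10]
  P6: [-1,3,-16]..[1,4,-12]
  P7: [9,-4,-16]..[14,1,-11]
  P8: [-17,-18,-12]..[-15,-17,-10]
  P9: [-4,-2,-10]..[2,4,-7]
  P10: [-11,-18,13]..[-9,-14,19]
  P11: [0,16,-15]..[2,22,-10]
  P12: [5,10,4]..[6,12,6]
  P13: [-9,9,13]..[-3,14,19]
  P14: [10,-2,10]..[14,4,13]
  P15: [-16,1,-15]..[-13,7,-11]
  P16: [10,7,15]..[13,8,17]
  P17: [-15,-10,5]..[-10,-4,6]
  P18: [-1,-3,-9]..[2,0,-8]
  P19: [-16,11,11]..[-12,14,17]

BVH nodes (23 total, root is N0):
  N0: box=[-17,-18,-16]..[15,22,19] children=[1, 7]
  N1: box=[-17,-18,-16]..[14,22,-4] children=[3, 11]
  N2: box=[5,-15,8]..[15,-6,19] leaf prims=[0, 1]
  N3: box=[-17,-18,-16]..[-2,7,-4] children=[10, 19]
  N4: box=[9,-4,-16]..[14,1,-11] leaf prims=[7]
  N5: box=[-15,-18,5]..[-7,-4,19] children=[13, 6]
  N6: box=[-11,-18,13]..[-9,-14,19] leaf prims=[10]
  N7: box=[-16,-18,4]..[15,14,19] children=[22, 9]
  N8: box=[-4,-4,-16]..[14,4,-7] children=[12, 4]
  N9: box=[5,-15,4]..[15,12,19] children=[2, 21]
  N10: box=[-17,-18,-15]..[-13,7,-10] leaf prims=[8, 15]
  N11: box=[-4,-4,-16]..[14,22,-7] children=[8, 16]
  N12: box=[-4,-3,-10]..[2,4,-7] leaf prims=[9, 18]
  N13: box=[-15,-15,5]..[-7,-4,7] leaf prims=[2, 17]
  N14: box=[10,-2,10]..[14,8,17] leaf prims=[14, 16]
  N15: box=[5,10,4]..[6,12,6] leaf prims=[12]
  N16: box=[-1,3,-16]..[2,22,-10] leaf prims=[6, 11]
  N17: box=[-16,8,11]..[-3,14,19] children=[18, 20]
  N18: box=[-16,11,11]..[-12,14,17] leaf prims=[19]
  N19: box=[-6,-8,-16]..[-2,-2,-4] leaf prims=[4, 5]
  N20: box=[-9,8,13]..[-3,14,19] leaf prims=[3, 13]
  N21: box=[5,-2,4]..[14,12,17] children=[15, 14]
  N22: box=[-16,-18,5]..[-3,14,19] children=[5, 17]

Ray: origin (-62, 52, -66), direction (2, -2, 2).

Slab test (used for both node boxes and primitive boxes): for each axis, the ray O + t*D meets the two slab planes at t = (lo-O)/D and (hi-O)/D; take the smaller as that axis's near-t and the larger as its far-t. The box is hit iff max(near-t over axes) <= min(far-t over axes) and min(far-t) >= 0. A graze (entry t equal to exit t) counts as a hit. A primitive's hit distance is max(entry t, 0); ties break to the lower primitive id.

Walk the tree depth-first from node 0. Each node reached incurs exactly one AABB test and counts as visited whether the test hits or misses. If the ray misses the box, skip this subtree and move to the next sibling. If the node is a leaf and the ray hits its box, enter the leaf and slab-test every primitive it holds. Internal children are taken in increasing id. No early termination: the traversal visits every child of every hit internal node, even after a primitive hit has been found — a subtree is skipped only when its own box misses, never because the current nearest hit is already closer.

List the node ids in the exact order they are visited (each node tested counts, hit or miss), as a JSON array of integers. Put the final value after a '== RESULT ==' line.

Walk:
N0 x:[45/2,77/2] y:[15,35] z:[25,85/2] -> hit [25,35], descend [1, 7]
  N1 x:[45/2,38] y:[15,35] z:[25,31] -> hit [25,31], descend [3, 11]
    N3 x:[45/2,30] y:[45/2,35] z:[25,31] -> hit [25,30], descend [10, 19]
      N10 x:[45/2,49/2] y:[45/2,35] z:[51/2,28] -> miss, prune
      N19 x:[28,30] y:[27,30] z:[25,31] -> hit [28,30] leaf, test {P4@t=59/2, P5@t=28}
    N11 x:[29,38] y:[15,28] z:[25,59/2] -> miss, prune
  N7 x:[23,77/2] y:[19,35] z:[35,85/2] -> hit [35,35], descend [9, 22]
    N9 x:[67/2,77/2] y:[20,67/2] z:[35,85/2] -> miss, prune
    N22 x:[23,59/2] y:[19,35] z:[71/2,85/2] -> miss, prune

Summary -> nodes [0, 1, 3, 10, 19, 11, 7, 9, 22]; box-tests=9; leaf-entries=1; first=P5

== RESULT ==
[0, 1, 3, 10, 19, 11, 7, 9, 22]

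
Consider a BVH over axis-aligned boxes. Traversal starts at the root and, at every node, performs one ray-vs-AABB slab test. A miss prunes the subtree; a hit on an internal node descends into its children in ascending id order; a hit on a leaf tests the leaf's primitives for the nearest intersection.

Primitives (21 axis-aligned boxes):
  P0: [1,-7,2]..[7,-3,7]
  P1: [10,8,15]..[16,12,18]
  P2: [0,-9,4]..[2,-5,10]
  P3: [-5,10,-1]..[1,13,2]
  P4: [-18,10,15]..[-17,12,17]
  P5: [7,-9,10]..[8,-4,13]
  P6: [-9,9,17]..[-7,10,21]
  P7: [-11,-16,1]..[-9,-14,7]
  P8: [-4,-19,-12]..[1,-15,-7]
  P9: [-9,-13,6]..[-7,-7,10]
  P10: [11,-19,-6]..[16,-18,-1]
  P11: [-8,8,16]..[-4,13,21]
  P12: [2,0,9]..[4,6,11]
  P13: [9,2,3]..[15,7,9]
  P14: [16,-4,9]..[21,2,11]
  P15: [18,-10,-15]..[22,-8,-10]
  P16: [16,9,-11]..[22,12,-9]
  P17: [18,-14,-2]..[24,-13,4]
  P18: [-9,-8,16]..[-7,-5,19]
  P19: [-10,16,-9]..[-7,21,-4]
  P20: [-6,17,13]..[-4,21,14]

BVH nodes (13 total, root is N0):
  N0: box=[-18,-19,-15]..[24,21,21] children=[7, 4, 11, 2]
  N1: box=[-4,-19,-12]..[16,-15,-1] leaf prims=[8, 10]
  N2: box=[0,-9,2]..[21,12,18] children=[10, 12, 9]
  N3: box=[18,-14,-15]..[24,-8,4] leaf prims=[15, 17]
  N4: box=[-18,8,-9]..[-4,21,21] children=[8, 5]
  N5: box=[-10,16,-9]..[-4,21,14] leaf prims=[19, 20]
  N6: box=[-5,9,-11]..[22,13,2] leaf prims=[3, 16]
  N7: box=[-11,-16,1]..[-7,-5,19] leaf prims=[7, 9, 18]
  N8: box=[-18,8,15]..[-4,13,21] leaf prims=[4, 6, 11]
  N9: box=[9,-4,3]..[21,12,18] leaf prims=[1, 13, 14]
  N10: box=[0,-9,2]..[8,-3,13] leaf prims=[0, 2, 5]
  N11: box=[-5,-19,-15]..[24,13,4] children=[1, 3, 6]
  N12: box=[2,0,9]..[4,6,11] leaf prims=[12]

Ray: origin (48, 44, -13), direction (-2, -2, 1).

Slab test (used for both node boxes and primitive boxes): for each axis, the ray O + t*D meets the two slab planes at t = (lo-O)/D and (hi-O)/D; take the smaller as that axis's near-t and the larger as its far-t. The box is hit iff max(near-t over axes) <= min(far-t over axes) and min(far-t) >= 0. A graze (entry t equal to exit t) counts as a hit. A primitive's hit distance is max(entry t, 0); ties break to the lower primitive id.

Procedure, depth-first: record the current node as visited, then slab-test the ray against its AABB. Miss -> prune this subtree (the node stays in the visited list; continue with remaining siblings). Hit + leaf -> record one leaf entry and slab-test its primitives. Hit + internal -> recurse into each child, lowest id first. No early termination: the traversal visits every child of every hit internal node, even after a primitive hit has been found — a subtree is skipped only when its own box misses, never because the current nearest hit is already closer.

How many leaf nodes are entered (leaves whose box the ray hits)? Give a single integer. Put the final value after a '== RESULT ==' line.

Walk:
N0 x:[12,33] y:[23/2,63/2] z:[-2,34] -> hit [12,63/2], descend [2, 4, 7, 11]
  N2 x:[27/2,24] y:[16,53/2] z:[15,31] -> hit [16,24], descend [9, 10, 12]
    N9 x:[27/2,39/2] y:[16,24] z:[16,31] -> hit [16,39/2] leaf, test {P1(miss), P13@t=37/2, P14(miss)}
    N10 x:[20,24] y:[47/2,53/2] z:[15,26] -> hit [47/2,24] leaf, test {P0(miss), P2(miss), P5(miss)}
    N12 x:[22,23] y:[19,22] z:[22,24] -> hit [22,22] leaf, test {P12@t=22}
  N4 x:[26,33] y:[23/2,18] z:[4,34] -> miss, prune
  N7 x:[55/2,59/2] y:[49/2,30] z:[14,32] -> hit [55/2,59/2] leaf, test {P7(miss), P9(miss), P18(miss)}
  N11 x:[12,53/2] y:[31/2,63/2] z:[-2,17] -> hit [31/2,17], descend [1, 3, 6]
    N1 x:[16,26] y:[59/2,63/2] z:[1,12] -> miss, prune
    N3 x:[12,15] y:[26,29] z:[-2,17] -> miss, prune
    N6 x:[13,53/2] y:[31/2,35/2] z:[2,15] -> miss, prune

Visited [0, 2, 9, 10, 12, 4, 7, 11, 1, 3, 6]. Tests: 11 box, 4 leaf. Nearest: P13.

== RESULT ==
4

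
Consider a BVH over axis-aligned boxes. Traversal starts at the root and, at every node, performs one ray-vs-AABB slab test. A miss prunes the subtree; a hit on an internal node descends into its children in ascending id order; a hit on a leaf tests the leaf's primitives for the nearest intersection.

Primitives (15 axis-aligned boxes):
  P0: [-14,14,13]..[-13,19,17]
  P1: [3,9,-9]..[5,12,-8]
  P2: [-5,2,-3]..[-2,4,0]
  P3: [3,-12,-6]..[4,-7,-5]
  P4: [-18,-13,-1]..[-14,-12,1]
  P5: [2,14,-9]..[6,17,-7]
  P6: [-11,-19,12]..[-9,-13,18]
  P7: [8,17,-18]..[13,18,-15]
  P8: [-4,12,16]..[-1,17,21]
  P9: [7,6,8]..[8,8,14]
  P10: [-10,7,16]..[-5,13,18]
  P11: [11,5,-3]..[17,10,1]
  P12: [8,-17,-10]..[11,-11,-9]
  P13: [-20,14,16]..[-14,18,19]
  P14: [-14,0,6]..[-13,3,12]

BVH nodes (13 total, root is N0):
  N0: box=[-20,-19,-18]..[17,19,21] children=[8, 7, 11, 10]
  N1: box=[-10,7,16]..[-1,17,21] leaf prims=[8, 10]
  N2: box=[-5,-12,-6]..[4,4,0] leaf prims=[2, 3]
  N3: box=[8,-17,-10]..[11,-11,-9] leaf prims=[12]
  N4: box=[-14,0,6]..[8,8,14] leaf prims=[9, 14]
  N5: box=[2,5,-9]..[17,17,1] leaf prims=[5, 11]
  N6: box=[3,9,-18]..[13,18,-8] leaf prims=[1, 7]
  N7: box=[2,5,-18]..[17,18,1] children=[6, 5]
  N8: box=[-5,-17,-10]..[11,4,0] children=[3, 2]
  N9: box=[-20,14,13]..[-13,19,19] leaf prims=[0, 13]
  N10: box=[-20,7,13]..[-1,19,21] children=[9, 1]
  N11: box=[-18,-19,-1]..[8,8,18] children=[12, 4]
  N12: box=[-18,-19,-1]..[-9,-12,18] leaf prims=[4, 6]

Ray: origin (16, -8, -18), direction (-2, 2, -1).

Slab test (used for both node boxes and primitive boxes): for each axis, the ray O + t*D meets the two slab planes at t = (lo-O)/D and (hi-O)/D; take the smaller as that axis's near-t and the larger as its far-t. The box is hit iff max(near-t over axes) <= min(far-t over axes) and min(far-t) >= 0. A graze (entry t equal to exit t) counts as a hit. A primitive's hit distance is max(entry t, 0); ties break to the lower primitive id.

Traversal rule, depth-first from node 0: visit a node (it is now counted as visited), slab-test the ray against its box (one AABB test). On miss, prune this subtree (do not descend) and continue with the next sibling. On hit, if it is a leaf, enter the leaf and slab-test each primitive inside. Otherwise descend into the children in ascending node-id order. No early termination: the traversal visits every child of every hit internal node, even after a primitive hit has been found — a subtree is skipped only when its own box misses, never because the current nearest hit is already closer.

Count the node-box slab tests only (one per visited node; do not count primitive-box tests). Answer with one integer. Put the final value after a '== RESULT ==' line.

Traverse from the root:
N0 x:[-1/2,18] y:[-11/2,27/2] z:[-39,0] -> hit [-1/2,0], descend [7, 8, 10, 11]
  N7 x:[-1/2,7] y:[13/2,13] z:[-19,0] -> miss, prune
  N8 x:[5/2,21/2] y:[-9/2,6] z:[-18,-8] -> miss, prune
  N10 x:[17/2,18] y:[15/2,27/2] z:[-39,-31] -> miss, prune
  N11 x:[4,17] y:[-11/2,8] z:[-36,-17] -> miss, prune

Visited [0, 7, 8, 10, 11]. Tests: 5 box, 0 leaf. Nearest: miss.

== RESULT ==
5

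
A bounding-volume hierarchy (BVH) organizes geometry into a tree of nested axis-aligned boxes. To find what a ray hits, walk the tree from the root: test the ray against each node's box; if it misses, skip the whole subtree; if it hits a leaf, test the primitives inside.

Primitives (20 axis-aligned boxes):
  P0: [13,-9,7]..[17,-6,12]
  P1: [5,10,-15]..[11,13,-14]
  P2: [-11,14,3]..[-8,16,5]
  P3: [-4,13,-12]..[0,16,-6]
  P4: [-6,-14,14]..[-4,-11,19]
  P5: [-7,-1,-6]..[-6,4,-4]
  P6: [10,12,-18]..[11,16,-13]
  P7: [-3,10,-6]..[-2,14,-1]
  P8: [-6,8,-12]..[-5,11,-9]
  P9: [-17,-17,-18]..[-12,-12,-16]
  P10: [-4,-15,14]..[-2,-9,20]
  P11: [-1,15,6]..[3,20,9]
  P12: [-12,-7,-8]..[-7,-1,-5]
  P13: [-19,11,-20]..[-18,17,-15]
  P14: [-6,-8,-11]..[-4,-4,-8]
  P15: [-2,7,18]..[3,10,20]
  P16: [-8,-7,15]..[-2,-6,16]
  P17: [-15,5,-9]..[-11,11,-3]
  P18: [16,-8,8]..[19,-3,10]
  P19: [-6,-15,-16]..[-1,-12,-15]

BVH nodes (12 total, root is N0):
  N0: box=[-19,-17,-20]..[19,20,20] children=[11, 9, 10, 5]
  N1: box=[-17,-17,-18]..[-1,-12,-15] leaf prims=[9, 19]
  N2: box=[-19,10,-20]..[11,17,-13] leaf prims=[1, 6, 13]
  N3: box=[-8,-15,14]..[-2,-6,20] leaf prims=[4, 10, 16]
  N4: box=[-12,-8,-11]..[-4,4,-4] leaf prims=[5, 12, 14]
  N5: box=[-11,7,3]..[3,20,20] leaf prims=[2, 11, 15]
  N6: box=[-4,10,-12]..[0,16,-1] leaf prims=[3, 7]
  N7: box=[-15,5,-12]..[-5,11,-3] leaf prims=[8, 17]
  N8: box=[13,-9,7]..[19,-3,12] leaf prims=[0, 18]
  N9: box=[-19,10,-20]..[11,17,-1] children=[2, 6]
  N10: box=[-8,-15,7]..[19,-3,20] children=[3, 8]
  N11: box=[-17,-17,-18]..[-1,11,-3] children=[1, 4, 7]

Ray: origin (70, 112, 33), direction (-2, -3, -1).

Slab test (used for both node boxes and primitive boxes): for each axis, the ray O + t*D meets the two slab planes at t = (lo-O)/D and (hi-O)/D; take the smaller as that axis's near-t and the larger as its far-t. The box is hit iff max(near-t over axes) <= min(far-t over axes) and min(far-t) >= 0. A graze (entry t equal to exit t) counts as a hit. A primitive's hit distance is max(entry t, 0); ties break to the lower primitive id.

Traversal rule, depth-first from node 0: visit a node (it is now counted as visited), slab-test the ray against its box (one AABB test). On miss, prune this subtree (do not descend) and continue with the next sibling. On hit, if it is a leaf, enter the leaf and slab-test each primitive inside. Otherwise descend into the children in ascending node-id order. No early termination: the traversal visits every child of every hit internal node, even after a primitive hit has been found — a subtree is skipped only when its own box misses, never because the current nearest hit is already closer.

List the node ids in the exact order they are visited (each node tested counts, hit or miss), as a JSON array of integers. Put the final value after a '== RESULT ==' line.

Walk:
N0 x:[51/2,89/2] y:[92/3,43] z:[13,53] -> hit [92/3,43], descend [5, 9, 10, 11]
  N5 x:[67/2,81/2] y:[92/3,35] z:[13,30] -> miss, prune
  N9 x:[59/2,89/2] y:[95/3,34] z:[34,53] -> hit [34,34], descend [2, 6]
    N2 x:[59/2,89/2] y:[95/3,34] z:[46,53] -> miss, prune
    N6 x:[35,37] y:[32,34] z:[34,45] -> miss, prune
  N10 x:[51/2,39] y:[115/3,127/3] z:[13,26] -> miss, prune
  N11 x:[71/2,87/2] y:[101/3,43] z:[36,51] -> hit [36,43], descend [1, 4, 7]
    N1 x:[71/2,87/2] y:[124/3,43] z:[48,51] -> miss, prune
    N4 x:[37,41] y:[36,40] z:[37,44] -> hit [37,40] leaf, test {P5(miss), P12@t=77/2, P14(miss)}
    N7 x:[75/2,85/2] y:[101/3,107/3] z:[36,45] -> miss, prune

Summary -> nodes [0, 5, 9, 2, 6, 10, 11, 1, 4, 7]; box-tests=10; leaf-entries=1; first=P12

== RESULT ==
[0, 5, 9, 2, 6, 10, 11, 1, 4, 7]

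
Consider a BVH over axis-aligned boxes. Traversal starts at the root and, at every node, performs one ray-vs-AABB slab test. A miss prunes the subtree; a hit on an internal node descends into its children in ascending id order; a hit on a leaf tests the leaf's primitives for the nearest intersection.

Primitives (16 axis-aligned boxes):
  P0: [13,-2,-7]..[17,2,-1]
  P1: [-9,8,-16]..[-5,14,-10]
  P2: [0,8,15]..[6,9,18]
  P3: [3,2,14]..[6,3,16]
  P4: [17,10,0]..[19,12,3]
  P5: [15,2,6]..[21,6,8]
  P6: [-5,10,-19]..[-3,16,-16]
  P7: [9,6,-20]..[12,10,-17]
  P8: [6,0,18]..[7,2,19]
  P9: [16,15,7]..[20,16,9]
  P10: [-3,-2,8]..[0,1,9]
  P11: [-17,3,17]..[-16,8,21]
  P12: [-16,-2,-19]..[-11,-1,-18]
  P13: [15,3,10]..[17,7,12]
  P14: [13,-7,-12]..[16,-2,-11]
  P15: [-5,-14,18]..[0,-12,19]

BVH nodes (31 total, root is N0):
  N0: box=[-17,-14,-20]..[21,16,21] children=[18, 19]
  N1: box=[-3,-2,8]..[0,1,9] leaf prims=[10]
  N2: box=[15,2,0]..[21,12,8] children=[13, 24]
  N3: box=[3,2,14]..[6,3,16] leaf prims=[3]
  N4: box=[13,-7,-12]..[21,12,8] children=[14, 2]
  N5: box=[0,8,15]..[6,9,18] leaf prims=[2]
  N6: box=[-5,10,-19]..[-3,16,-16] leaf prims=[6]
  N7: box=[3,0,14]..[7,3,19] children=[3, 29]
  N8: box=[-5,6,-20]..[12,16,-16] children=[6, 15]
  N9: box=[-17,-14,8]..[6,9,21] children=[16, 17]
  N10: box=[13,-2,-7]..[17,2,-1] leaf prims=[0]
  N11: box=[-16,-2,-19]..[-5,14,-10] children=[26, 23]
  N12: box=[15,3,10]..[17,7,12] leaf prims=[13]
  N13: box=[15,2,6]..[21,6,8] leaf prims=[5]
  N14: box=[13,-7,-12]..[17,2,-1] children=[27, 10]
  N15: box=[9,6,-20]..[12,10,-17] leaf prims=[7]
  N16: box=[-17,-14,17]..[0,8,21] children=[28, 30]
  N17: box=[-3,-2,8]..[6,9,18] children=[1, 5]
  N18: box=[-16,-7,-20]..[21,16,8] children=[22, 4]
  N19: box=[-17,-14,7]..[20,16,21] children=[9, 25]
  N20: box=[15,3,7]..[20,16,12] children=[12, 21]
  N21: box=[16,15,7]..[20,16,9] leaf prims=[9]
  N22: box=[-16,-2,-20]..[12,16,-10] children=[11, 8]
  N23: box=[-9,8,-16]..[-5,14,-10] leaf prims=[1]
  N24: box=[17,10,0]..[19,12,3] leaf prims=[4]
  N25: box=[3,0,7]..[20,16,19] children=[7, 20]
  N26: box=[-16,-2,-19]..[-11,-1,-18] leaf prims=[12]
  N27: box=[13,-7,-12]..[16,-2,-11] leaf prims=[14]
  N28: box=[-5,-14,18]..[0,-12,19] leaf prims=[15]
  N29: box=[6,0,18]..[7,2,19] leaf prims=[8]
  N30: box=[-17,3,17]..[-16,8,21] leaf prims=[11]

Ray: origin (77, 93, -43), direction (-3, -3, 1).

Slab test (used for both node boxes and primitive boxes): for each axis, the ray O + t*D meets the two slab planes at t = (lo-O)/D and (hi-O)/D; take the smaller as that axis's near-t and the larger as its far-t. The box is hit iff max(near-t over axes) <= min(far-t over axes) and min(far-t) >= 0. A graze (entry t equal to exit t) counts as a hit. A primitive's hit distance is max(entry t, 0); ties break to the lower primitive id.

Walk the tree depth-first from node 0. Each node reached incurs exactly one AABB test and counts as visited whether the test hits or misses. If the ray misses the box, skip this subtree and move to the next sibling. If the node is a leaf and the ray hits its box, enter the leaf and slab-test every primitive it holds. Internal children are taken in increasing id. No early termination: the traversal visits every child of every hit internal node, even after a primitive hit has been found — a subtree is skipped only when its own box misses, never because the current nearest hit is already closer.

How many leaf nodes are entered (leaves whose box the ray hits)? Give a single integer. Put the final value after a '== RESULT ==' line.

Walk:
N0 x:[56/3,94/3] y:[77/3,107/3] z:[23,64] -> hit [77/3,94/3], descend [18, 19]
  N18 x:[56/3,31] y:[77/3,100/3] z:[23,51] -> hit [77/3,31], descend [4, 22]
    N4 x:[56/3,64/3] y:[27,100/3] z:[31,51] -> miss, prune
    N22 x:[65/3,31] y:[77/3,95/3] z:[23,33] -> hit [77/3,31], descend [8, 11]
      N8 x:[65/3,82/3] y:[77/3,29] z:[23,27] -> hit [77/3,27], descend [6, 15]
        N6 x:[80/3,82/3] y:[77/3,83/3] z:[24,27] -> hit [80/3,27] leaf, test {P6@t=80/3}
        N15 x:[65/3,68/3] y:[83/3,29] z:[23,26] -> miss, prune
      N11 x:[82/3,31] y:[79/3,95/3] z:[24,33] -> hit [82/3,31], descend [23, 26]
        N23 x:[82/3,86/3] y:[79/3,85/3] z:[27,33] -> hit [82/3,85/3] leaf, test {P1@t=82/3}
        N26 x:[88/3,31] y:[94/3,95/3] z:[24,25] -> miss, prune
  N19 x:[19,94/3] y:[77/3,107/3] z:[50,64] -> miss, prune

Summary -> nodes [0, 18, 4, 22, 8, 6, 15, 11, 23, 26, 19]; box-tests=11; leaf-entries=2; first=P6

== RESULT ==
2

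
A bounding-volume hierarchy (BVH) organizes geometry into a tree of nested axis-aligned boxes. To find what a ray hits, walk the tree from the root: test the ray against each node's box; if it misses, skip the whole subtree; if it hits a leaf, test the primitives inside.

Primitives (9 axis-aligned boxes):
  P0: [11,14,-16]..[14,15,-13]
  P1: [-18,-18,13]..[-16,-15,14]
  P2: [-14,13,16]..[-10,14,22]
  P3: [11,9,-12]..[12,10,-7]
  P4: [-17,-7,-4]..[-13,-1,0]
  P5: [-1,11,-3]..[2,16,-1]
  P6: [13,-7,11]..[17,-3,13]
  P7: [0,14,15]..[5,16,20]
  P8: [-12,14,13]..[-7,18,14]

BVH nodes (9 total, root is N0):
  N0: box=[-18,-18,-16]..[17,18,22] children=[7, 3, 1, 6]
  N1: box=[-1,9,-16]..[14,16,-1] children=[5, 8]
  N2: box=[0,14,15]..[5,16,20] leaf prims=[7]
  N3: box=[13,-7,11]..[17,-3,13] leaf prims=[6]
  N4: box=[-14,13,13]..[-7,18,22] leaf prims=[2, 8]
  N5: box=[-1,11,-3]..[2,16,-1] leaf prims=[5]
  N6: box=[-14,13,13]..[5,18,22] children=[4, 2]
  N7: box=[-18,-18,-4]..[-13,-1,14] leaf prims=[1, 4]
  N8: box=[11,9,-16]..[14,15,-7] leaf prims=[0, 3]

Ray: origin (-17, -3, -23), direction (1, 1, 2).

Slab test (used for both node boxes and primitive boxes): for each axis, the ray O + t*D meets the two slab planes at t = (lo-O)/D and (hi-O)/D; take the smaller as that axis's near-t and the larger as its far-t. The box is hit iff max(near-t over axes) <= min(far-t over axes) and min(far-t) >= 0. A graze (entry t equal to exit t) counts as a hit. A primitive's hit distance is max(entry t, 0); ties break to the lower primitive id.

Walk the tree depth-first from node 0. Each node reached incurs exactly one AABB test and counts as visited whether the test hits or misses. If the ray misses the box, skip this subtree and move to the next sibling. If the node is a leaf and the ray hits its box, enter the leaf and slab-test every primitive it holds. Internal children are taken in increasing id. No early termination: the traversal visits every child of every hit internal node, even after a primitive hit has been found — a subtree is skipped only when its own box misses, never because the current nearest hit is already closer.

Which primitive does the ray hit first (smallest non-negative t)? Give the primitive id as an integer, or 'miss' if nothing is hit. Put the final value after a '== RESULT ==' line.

Trace the traversal:
N0 x:[-1,34] y:[-15,21] z:[7/2,45/2] -> hit [7/2,21], descend [1, 3, 6, 7]
  N1 x:[16,31] y:[12,19] z:[7/2,11] -> miss, prune
  N3 x:[30,34] y:[-4,0] z:[17,18] -> miss, prune
  N6 x:[3,22] y:[16,21] z:[18,45/2] -> hit [18,21], descend [2, 4]
    N2 x:[17,22] y:[17,19] z:[19,43/2] -> hit [19,19] leaf, test {P7@t=19}
    N4 x:[3,10] y:[16,21] z:[18,45/2] -> miss, prune
  N7 x:[-1,4] y:[-15,2] z:[19/2,37/2] -> miss, prune

Visited [0, 1, 3, 6, 2, 4, 7]. Tests: 7 box, 1 leaf. Nearest: P7.

== RESULT ==
7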